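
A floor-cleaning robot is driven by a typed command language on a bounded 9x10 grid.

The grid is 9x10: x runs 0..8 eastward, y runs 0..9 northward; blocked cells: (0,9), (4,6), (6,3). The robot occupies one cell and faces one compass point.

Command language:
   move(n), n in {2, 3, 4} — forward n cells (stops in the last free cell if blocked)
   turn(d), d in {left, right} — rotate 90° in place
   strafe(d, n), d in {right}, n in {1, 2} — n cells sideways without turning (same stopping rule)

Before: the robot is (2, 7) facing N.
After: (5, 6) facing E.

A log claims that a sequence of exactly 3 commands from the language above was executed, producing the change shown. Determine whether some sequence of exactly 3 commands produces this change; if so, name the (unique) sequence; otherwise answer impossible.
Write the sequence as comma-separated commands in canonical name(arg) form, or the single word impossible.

key: cell and facing (now E) both changed — the 3 commands mix motion and turning
initial: (2, 7) facing N
t=1 turn(right) ⇒ (2, 7) facing E
t=2 move(3) ⇒ (5, 7) facing E
t=3 strafe(right, 1) ⇒ (5, 6) facing E
all 343 alternatives checked — unique.

turn(right), move(3), strafe(right, 1)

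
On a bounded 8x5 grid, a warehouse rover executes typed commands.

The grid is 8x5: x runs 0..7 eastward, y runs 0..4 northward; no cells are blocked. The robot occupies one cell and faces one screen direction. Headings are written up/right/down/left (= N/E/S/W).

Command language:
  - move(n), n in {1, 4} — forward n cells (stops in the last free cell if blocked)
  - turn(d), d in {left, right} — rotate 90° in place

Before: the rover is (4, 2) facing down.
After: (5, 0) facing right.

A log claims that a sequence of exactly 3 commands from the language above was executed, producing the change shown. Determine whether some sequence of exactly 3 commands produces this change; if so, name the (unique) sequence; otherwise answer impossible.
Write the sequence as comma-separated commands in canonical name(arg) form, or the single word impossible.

move(4), turn(left), move(1)

key: running move(1) before move(4) would end elsewhere — order is forced
initial: (4, 2) facing down
[1] after move(4): (4, 0) facing down
[2] after turn(left): (4, 0) facing right
[3] after move(1): (5, 0) facing right
no rival 3-sequence matches.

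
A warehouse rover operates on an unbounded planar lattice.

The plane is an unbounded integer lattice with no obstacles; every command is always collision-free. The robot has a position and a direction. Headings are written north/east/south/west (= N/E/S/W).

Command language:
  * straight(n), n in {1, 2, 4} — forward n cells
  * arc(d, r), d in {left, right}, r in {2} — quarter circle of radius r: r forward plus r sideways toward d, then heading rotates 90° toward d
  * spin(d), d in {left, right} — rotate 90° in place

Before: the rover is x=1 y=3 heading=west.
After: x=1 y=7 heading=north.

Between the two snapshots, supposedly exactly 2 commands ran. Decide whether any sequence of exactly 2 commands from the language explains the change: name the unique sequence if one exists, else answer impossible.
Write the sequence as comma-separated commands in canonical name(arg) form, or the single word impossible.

spin(right), straight(4)

key: position moved to (1,7) AND the heading swung to N — translation plus rotation needed
initial: x=1 y=3 heading=west
t=1 spin(right) ⇒ x=1 y=3 heading=north
t=2 straight(4) ⇒ x=1 y=7 heading=north
all 49 alternatives checked — unique.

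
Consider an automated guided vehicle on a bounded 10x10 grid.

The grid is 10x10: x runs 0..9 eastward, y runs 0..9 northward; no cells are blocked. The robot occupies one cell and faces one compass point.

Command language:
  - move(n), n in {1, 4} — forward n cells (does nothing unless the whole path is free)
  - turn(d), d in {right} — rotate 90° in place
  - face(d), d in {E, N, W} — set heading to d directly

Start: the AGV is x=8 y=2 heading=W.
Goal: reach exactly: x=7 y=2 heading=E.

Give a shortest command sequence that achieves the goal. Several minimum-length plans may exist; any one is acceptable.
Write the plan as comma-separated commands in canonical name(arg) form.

move(1), face(E)

from: x=8 y=2 heading=W
1. move(1) → x=7 y=2 heading=W
2. face(E) → x=7 y=2 heading=E
shorter routes all fall short; 2 is best.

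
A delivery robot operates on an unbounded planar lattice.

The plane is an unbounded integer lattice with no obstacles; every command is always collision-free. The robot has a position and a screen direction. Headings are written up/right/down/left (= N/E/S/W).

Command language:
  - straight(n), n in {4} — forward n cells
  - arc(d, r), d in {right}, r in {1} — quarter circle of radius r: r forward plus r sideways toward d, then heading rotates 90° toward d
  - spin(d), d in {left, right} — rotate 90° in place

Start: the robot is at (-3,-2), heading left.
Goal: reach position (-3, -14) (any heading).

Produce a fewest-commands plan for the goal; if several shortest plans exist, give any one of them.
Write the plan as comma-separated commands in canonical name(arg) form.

spin(left), straight(4), straight(4), straight(4)

begin: at (-3,-2), heading left
1. spin(left) → at (-3,-2), heading down
2. straight(4) → at (-3,-6), heading down
3. straight(4) → at (-3,-10), heading down
4. straight(4) → at (-3,-14), heading down
minimal: 4 command(s), checked below 4.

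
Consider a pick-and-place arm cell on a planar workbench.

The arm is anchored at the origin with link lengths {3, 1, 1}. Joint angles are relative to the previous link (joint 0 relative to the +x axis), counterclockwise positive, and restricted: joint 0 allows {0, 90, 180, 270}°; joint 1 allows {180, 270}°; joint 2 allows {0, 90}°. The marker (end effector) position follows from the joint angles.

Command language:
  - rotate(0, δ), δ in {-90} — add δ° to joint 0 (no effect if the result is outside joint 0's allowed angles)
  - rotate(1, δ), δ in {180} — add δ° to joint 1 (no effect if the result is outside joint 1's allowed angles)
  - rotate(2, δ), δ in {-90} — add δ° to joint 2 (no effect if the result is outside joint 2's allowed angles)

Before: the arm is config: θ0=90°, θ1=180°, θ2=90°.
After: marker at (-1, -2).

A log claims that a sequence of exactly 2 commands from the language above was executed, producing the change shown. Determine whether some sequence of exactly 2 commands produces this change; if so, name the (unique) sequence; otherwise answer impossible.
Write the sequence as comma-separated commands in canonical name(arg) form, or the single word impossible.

rotate(0, -90), rotate(0, -90)

initial: config: θ0=90°, θ1=180°, θ2=90°
1. rotate(0, -90) → config: θ0=0°, θ1=180°, θ2=90°
2. rotate(0, -90) → config: θ0=270°, θ1=180°, θ2=90°
no rival 2-sequence matches.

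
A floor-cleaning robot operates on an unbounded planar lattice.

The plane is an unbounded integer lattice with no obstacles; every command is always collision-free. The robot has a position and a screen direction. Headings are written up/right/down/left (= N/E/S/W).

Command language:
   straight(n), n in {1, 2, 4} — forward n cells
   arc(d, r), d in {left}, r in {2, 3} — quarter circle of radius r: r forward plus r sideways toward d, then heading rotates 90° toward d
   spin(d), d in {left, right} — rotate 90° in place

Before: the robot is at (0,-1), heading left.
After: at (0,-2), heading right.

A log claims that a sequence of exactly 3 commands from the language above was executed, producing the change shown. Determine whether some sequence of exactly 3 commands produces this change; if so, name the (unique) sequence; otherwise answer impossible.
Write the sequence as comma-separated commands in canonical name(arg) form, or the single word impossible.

key: cell and facing (now E) both changed — the 3 commands mix motion and turning
start: at (0,-1), heading left
t=1 spin(left) ⇒ at (0,-1), heading down
t=2 straight(1) ⇒ at (0,-2), heading down
t=3 spin(left) ⇒ at (0,-2), heading right
no rival 3-sequence matches.

spin(left), straight(1), spin(left)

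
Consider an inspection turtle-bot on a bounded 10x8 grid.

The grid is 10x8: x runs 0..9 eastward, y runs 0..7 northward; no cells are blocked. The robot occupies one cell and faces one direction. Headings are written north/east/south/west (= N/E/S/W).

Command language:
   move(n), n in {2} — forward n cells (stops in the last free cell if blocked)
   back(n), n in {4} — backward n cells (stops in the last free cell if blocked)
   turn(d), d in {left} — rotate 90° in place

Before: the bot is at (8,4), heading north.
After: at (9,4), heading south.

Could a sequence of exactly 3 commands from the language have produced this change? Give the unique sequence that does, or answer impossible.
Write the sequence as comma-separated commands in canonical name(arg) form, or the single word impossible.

key: back(4) runs into the grid edge before its full distance
t0: at (8,4), heading north
t=1 turn(left) ⇒ at (8,4), heading west
t=2 back(4) ⇒ at (9,4), heading west
t=3 turn(left) ⇒ at (9,4), heading south
uniquely the one of 27 3-step routes that fits.

turn(left), back(4), turn(left)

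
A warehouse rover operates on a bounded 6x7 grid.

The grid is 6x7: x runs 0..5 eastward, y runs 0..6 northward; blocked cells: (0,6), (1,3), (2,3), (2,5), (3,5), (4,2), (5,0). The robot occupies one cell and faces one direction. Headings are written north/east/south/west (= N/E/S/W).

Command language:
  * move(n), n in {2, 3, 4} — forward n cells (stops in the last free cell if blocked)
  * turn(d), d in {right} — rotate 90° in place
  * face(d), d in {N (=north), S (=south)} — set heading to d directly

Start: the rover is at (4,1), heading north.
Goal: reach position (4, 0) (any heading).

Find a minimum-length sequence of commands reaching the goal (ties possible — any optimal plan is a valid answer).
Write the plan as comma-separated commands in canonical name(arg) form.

face(S), move(2)

t0: at (4,1), heading north
1. face(S) → at (4,1), heading south
2. move(2) → at (4,0), heading south
shorter routes all fall short; 2 is best.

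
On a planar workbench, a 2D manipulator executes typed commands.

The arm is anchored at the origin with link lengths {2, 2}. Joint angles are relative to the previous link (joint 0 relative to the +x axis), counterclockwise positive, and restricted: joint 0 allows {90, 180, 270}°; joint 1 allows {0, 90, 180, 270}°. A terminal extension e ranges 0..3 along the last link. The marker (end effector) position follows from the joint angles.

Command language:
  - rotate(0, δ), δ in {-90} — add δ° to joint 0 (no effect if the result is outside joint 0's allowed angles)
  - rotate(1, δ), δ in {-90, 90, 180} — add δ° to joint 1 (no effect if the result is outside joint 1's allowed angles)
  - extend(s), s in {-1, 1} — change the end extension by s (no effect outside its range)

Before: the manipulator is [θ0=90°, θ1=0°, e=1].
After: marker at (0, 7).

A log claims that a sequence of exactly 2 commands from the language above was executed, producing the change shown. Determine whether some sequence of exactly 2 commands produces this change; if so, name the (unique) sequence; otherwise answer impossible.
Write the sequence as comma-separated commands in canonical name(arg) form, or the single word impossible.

initial: [θ0=90°, θ1=0°, e=1]
[1] after extend(1): [θ0=90°, θ1=0°, e=2]
[2] after extend(1): [θ0=90°, θ1=0°, e=3]
no other 2-command option fits: unique.

extend(1), extend(1)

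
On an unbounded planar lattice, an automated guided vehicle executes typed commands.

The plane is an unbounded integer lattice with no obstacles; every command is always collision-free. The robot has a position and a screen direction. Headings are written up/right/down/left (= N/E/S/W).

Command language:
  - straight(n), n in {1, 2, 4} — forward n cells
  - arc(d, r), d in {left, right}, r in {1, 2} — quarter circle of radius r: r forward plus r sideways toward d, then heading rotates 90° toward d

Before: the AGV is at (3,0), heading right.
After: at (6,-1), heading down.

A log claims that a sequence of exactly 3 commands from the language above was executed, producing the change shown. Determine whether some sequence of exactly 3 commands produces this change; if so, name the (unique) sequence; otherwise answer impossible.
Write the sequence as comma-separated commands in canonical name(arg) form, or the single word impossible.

straight(1), straight(1), arc(right, 1)

key: cell and facing (now S) both changed — the 3 commands mix motion and turning
initial: at (3,0), heading right
t=1 straight(1) ⇒ at (4,0), heading right
t=2 straight(1) ⇒ at (5,0), heading right
t=3 arc(right, 1) ⇒ at (6,-1), heading down
no rival 3-sequence matches.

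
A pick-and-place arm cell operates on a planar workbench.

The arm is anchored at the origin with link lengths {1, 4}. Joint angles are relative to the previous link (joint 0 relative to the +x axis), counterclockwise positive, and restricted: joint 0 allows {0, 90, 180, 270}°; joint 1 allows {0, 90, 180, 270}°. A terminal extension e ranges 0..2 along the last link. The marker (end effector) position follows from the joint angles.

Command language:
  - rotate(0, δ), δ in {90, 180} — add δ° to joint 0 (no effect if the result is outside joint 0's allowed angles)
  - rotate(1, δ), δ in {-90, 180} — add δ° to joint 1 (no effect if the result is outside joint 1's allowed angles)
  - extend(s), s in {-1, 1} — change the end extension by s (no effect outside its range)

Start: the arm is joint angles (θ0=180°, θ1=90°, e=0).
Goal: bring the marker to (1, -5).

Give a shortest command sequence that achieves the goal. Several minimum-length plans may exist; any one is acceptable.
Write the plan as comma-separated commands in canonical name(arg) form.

rotate(0, 180), extend(1), rotate(1, 180)

initial: joint angles (θ0=180°, θ1=90°, e=0)
1. rotate(0, 180) → joint angles (θ0=0°, θ1=90°, e=0)
2. extend(1) → joint angles (θ0=0°, θ1=90°, e=1)
3. rotate(1, 180) → joint angles (θ0=0°, θ1=270°, e=1)
nothing shorter than 3 reaches the goal.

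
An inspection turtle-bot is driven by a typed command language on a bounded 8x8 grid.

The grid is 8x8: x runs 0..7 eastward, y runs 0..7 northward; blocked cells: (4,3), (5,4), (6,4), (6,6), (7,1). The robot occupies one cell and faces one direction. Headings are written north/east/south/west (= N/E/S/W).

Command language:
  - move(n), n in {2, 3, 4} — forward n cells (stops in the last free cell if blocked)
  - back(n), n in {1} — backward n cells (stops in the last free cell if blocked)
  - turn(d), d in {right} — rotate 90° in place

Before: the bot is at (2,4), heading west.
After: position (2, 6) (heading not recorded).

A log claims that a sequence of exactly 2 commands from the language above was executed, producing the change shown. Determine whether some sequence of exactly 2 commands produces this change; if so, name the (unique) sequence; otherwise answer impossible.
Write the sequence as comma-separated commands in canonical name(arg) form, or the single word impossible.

key: order matters: swapping turn(right) and move(2) lands elsewhere
t0: at (2,4), heading west
1. turn(right) → at (2,4), heading north
2. move(2) → at (2,6), heading north
no other 2-command option fits: unique.

turn(right), move(2)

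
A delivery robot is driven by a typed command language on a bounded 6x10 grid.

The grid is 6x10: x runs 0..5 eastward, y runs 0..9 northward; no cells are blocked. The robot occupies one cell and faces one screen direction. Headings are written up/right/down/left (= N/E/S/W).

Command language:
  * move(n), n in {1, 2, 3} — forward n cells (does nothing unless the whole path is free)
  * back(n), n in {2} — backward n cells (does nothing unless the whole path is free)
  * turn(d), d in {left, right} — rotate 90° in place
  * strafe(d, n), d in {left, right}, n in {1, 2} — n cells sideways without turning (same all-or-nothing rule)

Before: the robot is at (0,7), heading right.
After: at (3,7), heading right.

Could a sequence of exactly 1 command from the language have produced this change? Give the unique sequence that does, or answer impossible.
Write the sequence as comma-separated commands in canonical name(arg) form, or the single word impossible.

key: still facing E — the one step turns nothing
t0: at (0,7), heading right
t=1 move(3) ⇒ at (3,7), heading right
uniquely the one of 10 1-step routes that fits.

move(3)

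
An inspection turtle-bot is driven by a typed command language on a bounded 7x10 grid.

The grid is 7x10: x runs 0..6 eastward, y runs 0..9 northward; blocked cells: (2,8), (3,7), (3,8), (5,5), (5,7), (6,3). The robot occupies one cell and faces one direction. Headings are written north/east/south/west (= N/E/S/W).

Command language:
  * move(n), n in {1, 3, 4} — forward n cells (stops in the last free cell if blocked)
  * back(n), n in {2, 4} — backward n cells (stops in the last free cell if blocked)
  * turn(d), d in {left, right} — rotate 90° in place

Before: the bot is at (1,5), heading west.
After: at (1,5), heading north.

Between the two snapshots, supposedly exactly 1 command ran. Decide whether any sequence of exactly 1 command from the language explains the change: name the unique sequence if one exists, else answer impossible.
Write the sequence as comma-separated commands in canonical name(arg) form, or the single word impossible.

key: (1,5) unchanged — the single command moves nothing
t0: at (1,5), heading west
t=1 turn(right) ⇒ at (1,5), heading north
no other 1-command option fits: unique.

turn(right)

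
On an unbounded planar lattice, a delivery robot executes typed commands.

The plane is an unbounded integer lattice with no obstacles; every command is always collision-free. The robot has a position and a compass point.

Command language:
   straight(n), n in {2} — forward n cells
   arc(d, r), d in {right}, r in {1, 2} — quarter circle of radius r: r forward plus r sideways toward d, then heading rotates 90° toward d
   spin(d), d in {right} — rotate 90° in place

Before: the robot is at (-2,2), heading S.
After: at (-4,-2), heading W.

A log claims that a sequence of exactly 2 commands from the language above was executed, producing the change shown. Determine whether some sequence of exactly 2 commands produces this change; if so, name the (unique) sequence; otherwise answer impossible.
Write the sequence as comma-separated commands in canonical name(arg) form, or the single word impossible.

key: position moved to (-4,-2) AND the heading swung to W — translation plus rotation needed
start: at (-2,2), heading S
1. straight(2) → at (-2,0), heading S
2. arc(right, 2) → at (-4,-2), heading W
no rival 2-sequence matches.

straight(2), arc(right, 2)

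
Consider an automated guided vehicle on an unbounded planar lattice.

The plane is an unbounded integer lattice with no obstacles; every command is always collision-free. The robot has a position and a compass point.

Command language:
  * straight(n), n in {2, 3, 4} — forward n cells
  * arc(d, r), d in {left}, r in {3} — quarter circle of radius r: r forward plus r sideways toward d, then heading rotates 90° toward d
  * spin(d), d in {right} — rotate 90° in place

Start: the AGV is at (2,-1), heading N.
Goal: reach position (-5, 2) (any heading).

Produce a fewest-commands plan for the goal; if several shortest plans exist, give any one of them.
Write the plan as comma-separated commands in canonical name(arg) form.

initial: at (2,-1), heading N
[1] after arc(left, 3): at (-1,2), heading W
[2] after straight(4): at (-5,2), heading W
shorter routes all fall short; 2 is best.

arc(left, 3), straight(4)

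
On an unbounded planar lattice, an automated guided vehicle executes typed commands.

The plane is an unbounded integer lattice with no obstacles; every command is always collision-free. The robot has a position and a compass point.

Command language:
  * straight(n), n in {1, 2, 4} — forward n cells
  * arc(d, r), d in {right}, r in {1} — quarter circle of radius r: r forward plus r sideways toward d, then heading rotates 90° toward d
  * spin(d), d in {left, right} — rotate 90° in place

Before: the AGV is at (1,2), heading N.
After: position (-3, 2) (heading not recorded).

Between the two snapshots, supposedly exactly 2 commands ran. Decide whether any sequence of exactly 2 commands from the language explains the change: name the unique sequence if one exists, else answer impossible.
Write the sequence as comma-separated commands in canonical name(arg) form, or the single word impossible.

spin(left), straight(4)

key: order matters: swapping spin(left) and straight(4) lands elsewhere
from: at (1,2), heading N
step 1 (spin(left)): at (1,2), heading W
step 2 (straight(4)): at (-3,2), heading W
all 36 alternatives checked — unique.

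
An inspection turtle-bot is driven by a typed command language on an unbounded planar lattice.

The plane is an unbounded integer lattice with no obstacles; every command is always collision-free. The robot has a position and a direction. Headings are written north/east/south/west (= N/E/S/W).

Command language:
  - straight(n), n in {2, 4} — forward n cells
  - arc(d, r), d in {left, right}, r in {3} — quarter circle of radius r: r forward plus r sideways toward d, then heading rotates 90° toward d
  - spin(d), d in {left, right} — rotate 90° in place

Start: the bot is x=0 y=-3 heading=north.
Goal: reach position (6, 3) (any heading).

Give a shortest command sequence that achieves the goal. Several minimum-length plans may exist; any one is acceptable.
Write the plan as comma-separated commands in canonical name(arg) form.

arc(right, 3), arc(left, 3)

from: x=0 y=-3 heading=north
[1] after arc(right, 3): x=3 y=0 heading=east
[2] after arc(left, 3): x=6 y=3 heading=north
no 1-step plan works, so 2 is optimal.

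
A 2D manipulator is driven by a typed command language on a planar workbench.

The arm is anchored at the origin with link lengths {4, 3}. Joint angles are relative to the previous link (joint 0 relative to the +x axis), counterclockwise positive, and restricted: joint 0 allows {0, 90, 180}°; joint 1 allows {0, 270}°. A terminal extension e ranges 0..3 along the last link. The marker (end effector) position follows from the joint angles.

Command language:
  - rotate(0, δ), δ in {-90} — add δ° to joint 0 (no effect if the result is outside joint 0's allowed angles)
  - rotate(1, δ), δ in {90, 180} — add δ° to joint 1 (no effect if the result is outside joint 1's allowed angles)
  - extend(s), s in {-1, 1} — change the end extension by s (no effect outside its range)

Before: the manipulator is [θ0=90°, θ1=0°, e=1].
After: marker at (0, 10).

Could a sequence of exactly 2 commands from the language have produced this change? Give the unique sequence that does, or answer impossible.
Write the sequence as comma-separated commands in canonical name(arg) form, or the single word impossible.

extend(1), extend(1)

from: [θ0=90°, θ1=0°, e=1]
[1] after extend(1): [θ0=90°, θ1=0°, e=2]
[2] after extend(1): [θ0=90°, θ1=0°, e=3]
uniquely the one of 25 2-step routes that fits.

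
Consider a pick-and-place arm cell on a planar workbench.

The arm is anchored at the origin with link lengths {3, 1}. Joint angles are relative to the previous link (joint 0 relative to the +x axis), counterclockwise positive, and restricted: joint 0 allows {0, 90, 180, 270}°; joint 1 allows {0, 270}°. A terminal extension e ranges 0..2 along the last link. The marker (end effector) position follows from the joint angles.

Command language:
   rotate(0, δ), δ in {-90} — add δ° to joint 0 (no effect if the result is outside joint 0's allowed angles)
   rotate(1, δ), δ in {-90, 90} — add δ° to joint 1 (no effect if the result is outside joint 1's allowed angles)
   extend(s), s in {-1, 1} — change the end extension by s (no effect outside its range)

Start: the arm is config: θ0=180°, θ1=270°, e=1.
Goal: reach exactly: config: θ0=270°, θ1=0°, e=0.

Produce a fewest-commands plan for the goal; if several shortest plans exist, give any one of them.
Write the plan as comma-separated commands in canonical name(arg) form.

rotate(1, 90), extend(-1), rotate(0, -90), rotate(0, -90), rotate(0, -90)

start: config: θ0=180°, θ1=270°, e=1
t=1 rotate(1, 90) ⇒ config: θ0=180°, θ1=0°, e=1
t=2 extend(-1) ⇒ config: θ0=180°, θ1=0°, e=0
t=3 rotate(0, -90) ⇒ config: θ0=90°, θ1=0°, e=0
t=4 rotate(0, -90) ⇒ config: θ0=0°, θ1=0°, e=0
t=5 rotate(0, -90) ⇒ config: θ0=270°, θ1=0°, e=0
nothing shorter than 5 reaches the goal.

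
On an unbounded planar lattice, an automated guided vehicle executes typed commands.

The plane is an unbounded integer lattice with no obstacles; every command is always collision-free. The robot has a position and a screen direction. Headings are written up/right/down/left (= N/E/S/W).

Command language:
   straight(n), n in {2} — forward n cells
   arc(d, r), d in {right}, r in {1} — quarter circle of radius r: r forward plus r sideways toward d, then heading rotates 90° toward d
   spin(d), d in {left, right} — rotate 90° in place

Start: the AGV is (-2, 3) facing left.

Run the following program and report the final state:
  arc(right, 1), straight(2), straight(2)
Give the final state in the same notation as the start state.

(-3, 8) facing up

t0: (-2, 3) facing left
t=1 arc(right, 1) ⇒ (-3, 4) facing up
t=2 straight(2) ⇒ (-3, 6) facing up
t=3 straight(2) ⇒ (-3, 8) facing up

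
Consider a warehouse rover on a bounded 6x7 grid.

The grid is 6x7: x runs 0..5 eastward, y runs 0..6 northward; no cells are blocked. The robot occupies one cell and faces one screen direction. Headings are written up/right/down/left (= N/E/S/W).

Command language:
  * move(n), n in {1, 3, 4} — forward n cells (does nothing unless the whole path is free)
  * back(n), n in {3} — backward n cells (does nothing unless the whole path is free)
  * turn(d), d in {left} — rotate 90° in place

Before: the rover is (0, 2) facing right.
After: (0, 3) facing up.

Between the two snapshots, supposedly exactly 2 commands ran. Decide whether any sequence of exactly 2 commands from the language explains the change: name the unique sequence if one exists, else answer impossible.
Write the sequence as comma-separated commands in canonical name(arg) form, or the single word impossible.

turn(left), move(1)

key: running move(1) before turn(left) would end elsewhere — order is forced
start: (0, 2) facing right
step 1 (turn(left)): (0, 2) facing up
step 2 (move(1)): (0, 3) facing up
no other 2-command option fits: unique.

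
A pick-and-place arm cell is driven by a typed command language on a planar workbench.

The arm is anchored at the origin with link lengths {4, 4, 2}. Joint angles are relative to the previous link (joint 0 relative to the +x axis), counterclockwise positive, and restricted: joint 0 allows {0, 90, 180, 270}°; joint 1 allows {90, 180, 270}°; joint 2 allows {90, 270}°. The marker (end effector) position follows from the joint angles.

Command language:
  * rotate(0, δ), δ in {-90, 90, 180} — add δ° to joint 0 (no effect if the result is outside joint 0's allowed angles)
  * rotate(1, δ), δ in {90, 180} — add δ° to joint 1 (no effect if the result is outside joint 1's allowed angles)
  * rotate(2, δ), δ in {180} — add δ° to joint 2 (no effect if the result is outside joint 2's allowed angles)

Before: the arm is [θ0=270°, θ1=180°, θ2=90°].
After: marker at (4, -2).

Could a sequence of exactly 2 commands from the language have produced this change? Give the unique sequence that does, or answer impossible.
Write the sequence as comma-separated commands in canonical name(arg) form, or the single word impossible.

key: order matters: swapping rotate(1, 90) and rotate(1, 180) lands elsewhere
t0: [θ0=270°, θ1=180°, θ2=90°]
1. rotate(1, 90) → [θ0=270°, θ1=270°, θ2=90°]
2. rotate(1, 180) → [θ0=270°, θ1=90°, θ2=90°]
uniquely the one of 36 2-step routes that fits.

rotate(1, 90), rotate(1, 180)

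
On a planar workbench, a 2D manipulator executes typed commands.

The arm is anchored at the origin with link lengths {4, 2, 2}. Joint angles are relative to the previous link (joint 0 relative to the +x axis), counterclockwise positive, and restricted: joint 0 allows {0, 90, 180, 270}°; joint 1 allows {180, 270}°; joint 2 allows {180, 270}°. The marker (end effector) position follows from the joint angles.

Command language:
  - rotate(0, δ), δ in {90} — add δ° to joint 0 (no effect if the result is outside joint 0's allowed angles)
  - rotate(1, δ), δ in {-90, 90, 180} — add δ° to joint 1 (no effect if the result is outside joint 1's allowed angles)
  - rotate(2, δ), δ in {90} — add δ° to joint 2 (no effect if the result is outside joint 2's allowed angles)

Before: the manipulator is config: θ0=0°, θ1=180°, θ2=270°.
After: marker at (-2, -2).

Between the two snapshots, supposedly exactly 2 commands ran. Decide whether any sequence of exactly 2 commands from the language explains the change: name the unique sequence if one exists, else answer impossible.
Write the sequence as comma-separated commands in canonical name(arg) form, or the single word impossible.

rotate(0, 90), rotate(0, 90)

begin: config: θ0=0°, θ1=180°, θ2=270°
[1] after rotate(0, 90): config: θ0=90°, θ1=180°, θ2=270°
[2] after rotate(0, 90): config: θ0=180°, θ1=180°, θ2=270°
uniquely the one of 25 2-step routes that fits.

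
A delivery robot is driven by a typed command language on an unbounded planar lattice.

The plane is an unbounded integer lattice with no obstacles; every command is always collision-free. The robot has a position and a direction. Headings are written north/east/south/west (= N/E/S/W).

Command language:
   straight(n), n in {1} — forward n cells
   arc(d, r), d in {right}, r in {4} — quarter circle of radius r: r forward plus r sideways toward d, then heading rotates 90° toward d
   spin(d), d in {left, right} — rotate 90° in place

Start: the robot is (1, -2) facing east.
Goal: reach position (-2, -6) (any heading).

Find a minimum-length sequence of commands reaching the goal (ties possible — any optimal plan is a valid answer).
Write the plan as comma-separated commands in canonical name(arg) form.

straight(1), spin(right), arc(right, 4)

t0: (1, -2) facing east
step 1 (straight(1)): (2, -2) facing east
step 2 (spin(right)): (2, -2) facing south
step 3 (arc(right, 4)): (-2, -6) facing west
no 2-step plan works, so 3 is optimal.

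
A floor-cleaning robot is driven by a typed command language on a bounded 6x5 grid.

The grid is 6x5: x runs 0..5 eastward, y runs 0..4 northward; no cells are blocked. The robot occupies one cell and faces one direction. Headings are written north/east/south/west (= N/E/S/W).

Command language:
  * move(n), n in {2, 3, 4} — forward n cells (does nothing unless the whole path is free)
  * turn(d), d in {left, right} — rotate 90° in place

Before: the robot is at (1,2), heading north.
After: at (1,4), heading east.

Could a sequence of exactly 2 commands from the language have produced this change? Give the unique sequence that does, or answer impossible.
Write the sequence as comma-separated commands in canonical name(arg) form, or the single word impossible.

key: position moved to (1,4) AND the heading swung to E — translation plus rotation needed
t0: at (1,2), heading north
t=1 move(2) ⇒ at (1,4), heading north
t=2 turn(right) ⇒ at (1,4), heading east
no other 2-command option fits: unique.

move(2), turn(right)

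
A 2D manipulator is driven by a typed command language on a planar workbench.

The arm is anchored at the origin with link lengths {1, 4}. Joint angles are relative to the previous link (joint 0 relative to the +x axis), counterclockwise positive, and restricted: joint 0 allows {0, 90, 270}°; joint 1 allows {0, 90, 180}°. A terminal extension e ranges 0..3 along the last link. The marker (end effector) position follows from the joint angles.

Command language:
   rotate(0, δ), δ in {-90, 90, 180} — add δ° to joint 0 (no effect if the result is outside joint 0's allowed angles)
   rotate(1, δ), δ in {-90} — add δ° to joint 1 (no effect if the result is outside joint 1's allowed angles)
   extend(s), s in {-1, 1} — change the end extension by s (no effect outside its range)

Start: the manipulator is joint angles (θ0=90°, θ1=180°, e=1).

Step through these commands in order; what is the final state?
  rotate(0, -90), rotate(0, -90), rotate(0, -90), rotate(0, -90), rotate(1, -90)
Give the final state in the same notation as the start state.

joint angles (θ0=270°, θ1=90°, e=1)

from: joint angles (θ0=90°, θ1=180°, e=1)
t=1 rotate(0, -90) ⇒ joint angles (θ0=0°, θ1=180°, e=1)
t=2 rotate(0, -90) ⇒ joint angles (θ0=270°, θ1=180°, e=1)
t=3 rotate(0, -90) ⇒ joint angles (θ0=270°, θ1=180°, e=1)
t=4 rotate(0, -90) ⇒ joint angles (θ0=270°, θ1=180°, e=1)
t=5 rotate(1, -90) ⇒ joint angles (θ0=270°, θ1=90°, e=1)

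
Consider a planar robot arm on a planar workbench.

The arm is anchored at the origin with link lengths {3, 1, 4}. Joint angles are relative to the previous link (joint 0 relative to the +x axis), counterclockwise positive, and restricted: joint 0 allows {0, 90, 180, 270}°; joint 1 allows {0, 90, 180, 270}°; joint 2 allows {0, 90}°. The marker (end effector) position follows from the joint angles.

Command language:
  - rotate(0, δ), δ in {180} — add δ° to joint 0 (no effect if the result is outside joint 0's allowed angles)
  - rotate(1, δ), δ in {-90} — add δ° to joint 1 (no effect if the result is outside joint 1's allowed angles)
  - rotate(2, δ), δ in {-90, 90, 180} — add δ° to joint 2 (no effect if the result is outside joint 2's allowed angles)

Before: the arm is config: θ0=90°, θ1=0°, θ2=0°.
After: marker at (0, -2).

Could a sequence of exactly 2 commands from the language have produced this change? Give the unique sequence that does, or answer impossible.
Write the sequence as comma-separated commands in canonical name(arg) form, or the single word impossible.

begin: config: θ0=90°, θ1=0°, θ2=0°
t=1 rotate(1, -90) ⇒ config: θ0=90°, θ1=270°, θ2=0°
t=2 rotate(1, -90) ⇒ config: θ0=90°, θ1=180°, θ2=0°
all 25 alternatives checked — unique.

rotate(1, -90), rotate(1, -90)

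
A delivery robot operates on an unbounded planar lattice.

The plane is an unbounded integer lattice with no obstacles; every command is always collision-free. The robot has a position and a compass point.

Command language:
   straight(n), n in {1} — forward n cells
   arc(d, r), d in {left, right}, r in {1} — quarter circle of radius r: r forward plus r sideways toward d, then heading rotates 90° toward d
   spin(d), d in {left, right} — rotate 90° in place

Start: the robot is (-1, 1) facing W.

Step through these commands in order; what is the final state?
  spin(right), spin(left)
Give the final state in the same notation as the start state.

(-1, 1) facing W

begin: (-1, 1) facing W
[1] after spin(right): (-1, 1) facing N
[2] after spin(left): (-1, 1) facing W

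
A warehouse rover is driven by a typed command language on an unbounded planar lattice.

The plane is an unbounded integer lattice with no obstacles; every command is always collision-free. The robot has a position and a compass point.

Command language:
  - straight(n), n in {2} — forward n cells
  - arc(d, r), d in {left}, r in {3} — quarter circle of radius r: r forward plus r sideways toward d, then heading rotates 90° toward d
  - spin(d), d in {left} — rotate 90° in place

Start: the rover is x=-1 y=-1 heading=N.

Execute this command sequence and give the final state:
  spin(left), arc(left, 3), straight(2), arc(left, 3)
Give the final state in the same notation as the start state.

x=-1 y=-9 heading=E

begin: x=-1 y=-1 heading=N
1. spin(left) → x=-1 y=-1 heading=W
2. arc(left, 3) → x=-4 y=-4 heading=S
3. straight(2) → x=-4 y=-6 heading=S
4. arc(left, 3) → x=-1 y=-9 heading=E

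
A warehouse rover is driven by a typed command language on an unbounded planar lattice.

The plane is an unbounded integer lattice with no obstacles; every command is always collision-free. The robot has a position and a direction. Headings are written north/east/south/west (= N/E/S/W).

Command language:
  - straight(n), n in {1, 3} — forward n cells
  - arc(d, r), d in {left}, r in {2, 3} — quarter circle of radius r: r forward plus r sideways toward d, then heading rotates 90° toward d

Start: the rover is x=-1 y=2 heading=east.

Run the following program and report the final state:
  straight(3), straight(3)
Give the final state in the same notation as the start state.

initial: x=-1 y=2 heading=east
[1] after straight(3): x=2 y=2 heading=east
[2] after straight(3): x=5 y=2 heading=east

x=5 y=2 heading=east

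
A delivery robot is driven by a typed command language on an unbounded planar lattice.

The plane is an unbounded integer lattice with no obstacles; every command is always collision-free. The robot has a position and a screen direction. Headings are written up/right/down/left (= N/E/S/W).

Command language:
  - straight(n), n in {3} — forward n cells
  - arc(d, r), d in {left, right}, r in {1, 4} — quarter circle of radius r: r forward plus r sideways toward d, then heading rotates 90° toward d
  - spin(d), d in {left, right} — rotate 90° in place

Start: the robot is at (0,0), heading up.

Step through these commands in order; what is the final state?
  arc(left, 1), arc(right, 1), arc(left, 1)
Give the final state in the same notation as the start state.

begin: at (0,0), heading up
step 1 (arc(left, 1)): at (-1,1), heading left
step 2 (arc(right, 1)): at (-2,2), heading up
step 3 (arc(left, 1)): at (-3,3), heading left

at (-3,3), heading left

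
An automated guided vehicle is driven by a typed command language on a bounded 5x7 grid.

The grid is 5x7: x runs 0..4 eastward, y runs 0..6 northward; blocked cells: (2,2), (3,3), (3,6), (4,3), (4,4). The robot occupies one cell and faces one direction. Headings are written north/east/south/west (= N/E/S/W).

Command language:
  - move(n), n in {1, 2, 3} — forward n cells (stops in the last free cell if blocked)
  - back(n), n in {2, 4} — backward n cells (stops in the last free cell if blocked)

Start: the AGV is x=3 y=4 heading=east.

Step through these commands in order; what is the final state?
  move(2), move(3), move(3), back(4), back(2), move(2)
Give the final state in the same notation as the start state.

start: x=3 y=4 heading=east
step 1 (move(2)): x=3 y=4 heading=east
step 2 (move(3)): x=3 y=4 heading=east
step 3 (move(3)): x=3 y=4 heading=east
step 4 (back(4)): x=0 y=4 heading=east
step 5 (back(2)): x=0 y=4 heading=east
step 6 (move(2)): x=2 y=4 heading=east

x=2 y=4 heading=east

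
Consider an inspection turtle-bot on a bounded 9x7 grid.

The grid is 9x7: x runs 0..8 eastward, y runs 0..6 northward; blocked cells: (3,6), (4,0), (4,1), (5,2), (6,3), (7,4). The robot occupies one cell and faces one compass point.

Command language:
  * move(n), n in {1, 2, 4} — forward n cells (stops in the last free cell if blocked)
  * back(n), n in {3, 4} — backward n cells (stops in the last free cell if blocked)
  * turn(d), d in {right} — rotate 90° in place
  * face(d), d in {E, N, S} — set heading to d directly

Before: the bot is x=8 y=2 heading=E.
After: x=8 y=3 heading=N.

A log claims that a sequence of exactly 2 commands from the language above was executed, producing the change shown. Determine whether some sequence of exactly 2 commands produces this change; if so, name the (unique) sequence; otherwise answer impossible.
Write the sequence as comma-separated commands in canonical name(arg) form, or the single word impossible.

face(N), move(1)

key: running move(1) before face(N) would end elsewhere — order is forced
t0: x=8 y=2 heading=E
t=1 face(N) ⇒ x=8 y=2 heading=N
t=2 move(1) ⇒ x=8 y=3 heading=N
no other 2-command option fits: unique.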